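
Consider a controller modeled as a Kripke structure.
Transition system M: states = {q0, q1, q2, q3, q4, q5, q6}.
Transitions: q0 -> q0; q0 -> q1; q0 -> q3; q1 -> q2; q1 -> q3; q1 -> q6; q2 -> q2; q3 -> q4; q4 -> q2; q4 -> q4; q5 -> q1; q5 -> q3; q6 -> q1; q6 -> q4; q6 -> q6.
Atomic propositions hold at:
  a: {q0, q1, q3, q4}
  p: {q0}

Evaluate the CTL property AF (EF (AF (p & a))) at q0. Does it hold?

Yes

Sat(p & a) = {q0}
AF (p & a): least fixpoint, start Z0 = {q0}, add states with every successor in Z. Already a fixed point.
Sat(AF (p & a)) = {q0}
EF (AF (p & a)): least fixpoint, start Z0 = {q0}, add states with some successor in Z. Already a fixed point.
Sat(EF (AF (p & a))) = {q0}
AF (EF (AF (p & a))): least fixpoint, start Z0 = {q0}, add states with every successor in Z. Already a fixed point.
Sat(AF (EF (AF (p & a)))) = {q0}
q0 ∈ Sat(AF (EF (AF (p & a)))) = {q0}, so the formula holds at q0.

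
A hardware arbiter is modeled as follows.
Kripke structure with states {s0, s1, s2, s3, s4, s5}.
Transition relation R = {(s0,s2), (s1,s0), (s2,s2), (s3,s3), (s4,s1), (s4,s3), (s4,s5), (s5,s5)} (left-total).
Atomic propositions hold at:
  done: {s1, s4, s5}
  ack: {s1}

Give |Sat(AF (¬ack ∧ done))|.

Sat(¬ack) = {s0, s2, s3, s4, s5}
Sat(¬ack ∧ done) = {s4, s5}
AF (¬ack ∧ done): least fixpoint, start Z0 = {s4, s5}, add states with every successor in Z. Already a fixed point.
Sat(AF (¬ack ∧ done)) = {s4, s5}
|Sat(AF (¬ack ∧ done))| = |{s4, s5}| = 2.

2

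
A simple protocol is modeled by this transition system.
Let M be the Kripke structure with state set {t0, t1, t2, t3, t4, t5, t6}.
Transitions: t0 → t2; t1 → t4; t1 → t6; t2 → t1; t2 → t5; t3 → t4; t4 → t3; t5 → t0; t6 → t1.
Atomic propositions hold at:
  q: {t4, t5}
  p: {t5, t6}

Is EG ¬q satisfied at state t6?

Yes

Sat(¬q) = {t0, t1, t2, t3, t6}
EG ¬q: greatest fixpoint, start Z0 = {t0, t1, t2, t3, t6}, keep only states in Sat with some successor in Z. Z1 = {t0, t1, t2, t6}; fixed.
Sat(EG ¬q) = {t0, t1, t2, t6}
t6 ∈ Sat(EG ¬q) = {t0, t1, t2, t6}, so the formula holds at t6.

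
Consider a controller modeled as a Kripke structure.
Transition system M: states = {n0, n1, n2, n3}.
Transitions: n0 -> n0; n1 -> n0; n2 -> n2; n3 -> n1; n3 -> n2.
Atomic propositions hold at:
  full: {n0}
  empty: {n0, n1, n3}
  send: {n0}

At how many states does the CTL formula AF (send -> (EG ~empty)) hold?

3

Sat(~empty) = {n2}
EG ~empty: greatest fixpoint, start Z0 = {n2}, keep only states in Sat with some successor in Z. Already a fixed point.
Sat(EG ~empty) = {n2}
Sat(send -> (EG ~empty)) = {n1, n2, n3}
AF (send -> (EG ~empty)): least fixpoint, start Z0 = {n1, n2, n3}, add states with every successor in Z. Already a fixed point.
Sat(AF (send -> (EG ~empty))) = {n1, n2, n3}
|Sat(AF (send -> (EG ~empty)))| = |{n1, n2, n3}| = 3.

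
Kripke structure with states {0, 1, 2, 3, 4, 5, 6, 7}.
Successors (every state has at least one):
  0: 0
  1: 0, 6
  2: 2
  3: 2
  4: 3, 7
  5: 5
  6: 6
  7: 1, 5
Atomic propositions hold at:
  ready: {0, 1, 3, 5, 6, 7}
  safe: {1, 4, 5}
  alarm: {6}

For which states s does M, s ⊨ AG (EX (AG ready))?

{0, 1, 5, 6, 7}

AG ready: greatest fixpoint, start Z0 = {0, 1, 3, 5, 6, 7}, keep only states in Sat with every successor in Z. Z1 = {0, 1, 5, 6, 7}; fixed.
Sat(AG ready) = {0, 1, 5, 6, 7}
Sat(EX (AG ready)) = {s : some successor in {0, 1, 5, 6, 7}} = {0, 1, 4, 5, 6, 7}
AG (EX (AG ready)): greatest fixpoint, start Z0 = {0, 1, 4, 5, 6, 7}, keep only states in Sat with every successor in Z. Z1 = {0, 1, 5, 6, 7}; fixed.
Sat(AG (EX (AG ready))) = {0, 1, 5, 6, 7}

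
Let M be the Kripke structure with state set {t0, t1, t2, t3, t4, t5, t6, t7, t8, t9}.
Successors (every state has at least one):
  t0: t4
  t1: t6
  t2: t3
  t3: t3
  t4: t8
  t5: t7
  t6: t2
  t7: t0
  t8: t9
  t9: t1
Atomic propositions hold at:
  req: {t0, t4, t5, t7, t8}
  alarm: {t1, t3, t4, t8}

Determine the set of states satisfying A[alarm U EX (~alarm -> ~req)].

{t0, t1, t2, t3, t4, t6, t8, t9}

Sat(~alarm) = {t0, t2, t5, t6, t7, t9}
Sat(~req) = {t1, t2, t3, t6, t9}
Sat(~alarm -> ~req) = {t1, t2, t3, t4, t6, t8, t9}
Sat(EX (~alarm -> ~req)) = {s : some successor in {t1, t2, t3, t4, t6, t8, t9}} = {t0, t1, t2, t3, t4, t6, t8, t9}
A[alarm U EX (~alarm -> ~req)]: least fixpoint, start Z0 = Sat(EX (~alarm -> ~req)) = {t0, t1, t2, t3, t4, t6, t8, t9}, add states in Sat(alarm) with every successor in Z. Already a fixed point.
Sat(A[alarm U EX (~alarm -> ~req)]) = {t0, t1, t2, t3, t4, t6, t8, t9}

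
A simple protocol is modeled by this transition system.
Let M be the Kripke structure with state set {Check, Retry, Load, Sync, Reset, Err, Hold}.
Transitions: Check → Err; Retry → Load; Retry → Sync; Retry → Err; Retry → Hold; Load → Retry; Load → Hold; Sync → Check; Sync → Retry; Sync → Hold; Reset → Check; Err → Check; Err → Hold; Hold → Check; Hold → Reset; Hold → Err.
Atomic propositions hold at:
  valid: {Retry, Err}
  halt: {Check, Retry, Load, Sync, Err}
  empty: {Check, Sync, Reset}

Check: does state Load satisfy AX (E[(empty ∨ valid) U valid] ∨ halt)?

No

Sat(empty ∨ valid) = {Check, Retry, Sync, Reset, Err}
E[(empty ∨ valid) U valid]: least fixpoint, start Z0 = Sat(valid) = {Retry, Err}, add states in Sat(empty ∨ valid) with some successor in Z. Z1 = {Check, Retry, Sync, Err}; Z2 = {Check, Retry, Sync, Reset, Err}; fixed.
Sat(E[(empty ∨ valid) U valid]) = {Check, Retry, Sync, Reset, Err}
Sat(E[(empty ∨ valid) U valid] ∨ halt) = {Check, Retry, Load, Sync, Reset, Err}
Sat(AX (E[(empty ∨ valid) U valid] ∨ halt)) = {s : every successor in {Check, Retry, Load, Sync, Reset, Err}} = {Check, Reset, Hold}
Load ∉ Sat(AX (E[(empty ∨ valid) U valid] ∨ halt)) = {Check, Reset, Hold}, so the formula does not hold at Load.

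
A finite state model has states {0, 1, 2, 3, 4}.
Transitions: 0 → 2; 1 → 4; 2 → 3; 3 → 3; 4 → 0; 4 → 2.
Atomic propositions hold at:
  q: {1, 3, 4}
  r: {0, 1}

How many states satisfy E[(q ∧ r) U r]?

2

Sat(q ∧ r) = {1}
E[(q ∧ r) U r]: least fixpoint, start Z0 = Sat(r) = {0, 1}, add states in Sat(q ∧ r) with some successor in Z. Already a fixed point.
Sat(E[(q ∧ r) U r]) = {0, 1}
|Sat(E[(q ∧ r) U r])| = |{0, 1}| = 2.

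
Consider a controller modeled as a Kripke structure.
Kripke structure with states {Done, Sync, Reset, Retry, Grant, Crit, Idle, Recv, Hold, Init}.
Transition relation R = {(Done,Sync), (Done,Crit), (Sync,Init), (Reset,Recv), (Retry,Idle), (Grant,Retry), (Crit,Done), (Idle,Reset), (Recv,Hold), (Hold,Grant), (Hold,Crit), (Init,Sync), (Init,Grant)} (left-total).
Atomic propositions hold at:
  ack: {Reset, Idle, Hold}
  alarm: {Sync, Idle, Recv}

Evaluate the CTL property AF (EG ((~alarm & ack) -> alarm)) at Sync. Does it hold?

Sat(~alarm) = {Done, Reset, Retry, Grant, Crit, Hold, Init}
Sat(~alarm & ack) = {Reset, Hold}
Sat((~alarm & ack) -> alarm) = {Done, Sync, Retry, Grant, Crit, Idle, Recv, Init}
EG ((~alarm & ack) -> alarm): greatest fixpoint, start Z0 = {Done, Sync, Retry, Grant, Crit, Idle, Recv, Init}, keep only states in Sat with some successor in Z. Z1 = {Done, Sync, Retry, Grant, Crit, Init}; Z2 = {Done, Sync, Grant, Crit, Init}; Z3 = {Done, Sync, Crit, Init}; fixed.
Sat(EG ((~alarm & ack) -> alarm)) = {Done, Sync, Crit, Init}
AF (EG ((~alarm & ack) -> alarm)): least fixpoint, start Z0 = {Done, Sync, Crit, Init}, add states with every successor in Z. Already a fixed point.
Sat(AF (EG ((~alarm & ack) -> alarm))) = {Done, Sync, Crit, Init}
Sync ∈ Sat(AF (EG ((~alarm & ack) -> alarm))) = {Done, Sync, Crit, Init}, so the formula holds at Sync.

Yes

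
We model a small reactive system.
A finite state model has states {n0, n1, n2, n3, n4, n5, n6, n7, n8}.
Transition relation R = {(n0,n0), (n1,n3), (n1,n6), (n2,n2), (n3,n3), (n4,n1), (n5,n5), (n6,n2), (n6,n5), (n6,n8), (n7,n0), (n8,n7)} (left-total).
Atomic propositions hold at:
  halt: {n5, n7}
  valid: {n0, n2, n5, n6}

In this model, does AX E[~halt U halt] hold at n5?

Sat(~halt) = {n0, n1, n2, n3, n4, n6, n8}
E[~halt U halt]: least fixpoint, start Z0 = Sat(halt) = {n5, n7}, add states in Sat(~halt) with some successor in Z. Z1 = {n5, n6, n7, n8}; Z2 = {n1, n5, n6, n7, n8}; Z3 = {n1, n4, n5, n6, n7, n8}; fixed.
Sat(E[~halt U halt]) = {n1, n4, n5, n6, n7, n8}
Sat(AX E[~halt U halt]) = {s : every successor in {n1, n4, n5, n6, n7, n8}} = {n4, n5, n8}
n5 ∈ Sat(AX E[~halt U halt]) = {n4, n5, n8}, so the formula holds at n5.

Yes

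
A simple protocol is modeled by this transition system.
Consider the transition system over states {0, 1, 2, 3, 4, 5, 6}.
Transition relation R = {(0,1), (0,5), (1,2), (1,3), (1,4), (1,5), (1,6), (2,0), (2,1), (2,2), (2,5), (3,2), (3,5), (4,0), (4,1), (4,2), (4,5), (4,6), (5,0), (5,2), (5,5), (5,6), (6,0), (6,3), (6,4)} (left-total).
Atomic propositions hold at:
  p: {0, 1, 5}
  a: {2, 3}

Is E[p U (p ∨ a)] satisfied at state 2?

Yes

Sat(p ∨ a) = {0, 1, 2, 3, 5}
E[p U (p ∨ a)]: least fixpoint, start Z0 = Sat((p ∨ a)) = {0, 1, 2, 3, 5}, add states in Sat(p) with some successor in Z. Already a fixed point.
Sat(E[p U (p ∨ a)]) = {0, 1, 2, 3, 5}
2 ∈ Sat(E[p U (p ∨ a)]) = {0, 1, 2, 3, 5}, so the formula holds at 2.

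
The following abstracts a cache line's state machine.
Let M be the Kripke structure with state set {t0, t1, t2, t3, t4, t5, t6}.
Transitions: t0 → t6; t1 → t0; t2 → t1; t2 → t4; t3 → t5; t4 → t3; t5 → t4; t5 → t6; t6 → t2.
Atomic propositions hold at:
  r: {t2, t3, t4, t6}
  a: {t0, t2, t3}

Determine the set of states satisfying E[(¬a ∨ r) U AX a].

Sat(¬a) = {t1, t4, t5, t6}
Sat(¬a ∨ r) = {t1, t2, t3, t4, t5, t6}
Sat(AX a) = {s : every successor in {t0, t2, t3}} = {t1, t4, t6}
E[(¬a ∨ r) U AX a]: least fixpoint, start Z0 = Sat(AX a) = {t1, t4, t6}, add states in Sat(¬a ∨ r) with some successor in Z. Z1 = {t1, t2, t4, t5, t6}; Z2 = {t1, t2, t3, t4, t5, t6}; fixed.
Sat(E[(¬a ∨ r) U AX a]) = {t1, t2, t3, t4, t5, t6}

{t1, t2, t3, t4, t5, t6}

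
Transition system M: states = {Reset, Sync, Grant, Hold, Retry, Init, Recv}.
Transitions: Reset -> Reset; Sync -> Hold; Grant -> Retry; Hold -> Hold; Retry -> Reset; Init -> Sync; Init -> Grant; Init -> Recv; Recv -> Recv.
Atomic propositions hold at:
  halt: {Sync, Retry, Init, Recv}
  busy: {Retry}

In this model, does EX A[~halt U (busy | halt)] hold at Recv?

Yes

Sat(~halt) = {Reset, Grant, Hold}
Sat(busy | halt) = {Sync, Retry, Init, Recv}
A[~halt U (busy | halt)]: least fixpoint, start Z0 = Sat((busy | halt)) = {Sync, Retry, Init, Recv}, add states in Sat(~halt) with every successor in Z. Z1 = {Sync, Grant, Retry, Init, Recv}; fixed.
Sat(A[~halt U (busy | halt)]) = {Sync, Grant, Retry, Init, Recv}
Sat(EX A[~halt U (busy | halt)]) = {s : some successor in {Sync, Grant, Retry, Init, Recv}} = {Grant, Init, Recv}
Recv ∈ Sat(EX A[~halt U (busy | halt)]) = {Grant, Init, Recv}, so the formula holds at Recv.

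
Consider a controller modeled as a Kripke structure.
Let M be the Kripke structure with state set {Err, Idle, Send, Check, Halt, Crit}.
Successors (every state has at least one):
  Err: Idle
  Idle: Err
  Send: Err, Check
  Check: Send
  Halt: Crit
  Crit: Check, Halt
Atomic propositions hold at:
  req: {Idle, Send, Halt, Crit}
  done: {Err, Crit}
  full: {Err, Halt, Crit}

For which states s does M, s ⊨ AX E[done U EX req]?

{Idle, Send, Halt, Crit}

Sat(EX req) = {s : some successor in {Idle, Send, Halt, Crit}} = {Err, Check, Halt, Crit}
E[done U EX req]: least fixpoint, start Z0 = Sat(EX req) = {Err, Check, Halt, Crit}, add states in Sat(done) with some successor in Z. Already a fixed point.
Sat(E[done U EX req]) = {Err, Check, Halt, Crit}
Sat(AX E[done U EX req]) = {s : every successor in {Err, Check, Halt, Crit}} = {Idle, Send, Halt, Crit}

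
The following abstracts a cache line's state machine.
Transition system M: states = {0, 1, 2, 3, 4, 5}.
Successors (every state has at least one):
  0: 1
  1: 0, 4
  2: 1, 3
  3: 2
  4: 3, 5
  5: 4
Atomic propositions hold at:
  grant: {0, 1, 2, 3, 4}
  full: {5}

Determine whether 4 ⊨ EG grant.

EG grant: greatest fixpoint, start Z0 = {0, 1, 2, 3, 4}, keep only states in Sat with some successor in Z. Already a fixed point.
Sat(EG grant) = {0, 1, 2, 3, 4}
4 ∈ Sat(EG grant) = {0, 1, 2, 3, 4}, so the formula holds at 4.

Yes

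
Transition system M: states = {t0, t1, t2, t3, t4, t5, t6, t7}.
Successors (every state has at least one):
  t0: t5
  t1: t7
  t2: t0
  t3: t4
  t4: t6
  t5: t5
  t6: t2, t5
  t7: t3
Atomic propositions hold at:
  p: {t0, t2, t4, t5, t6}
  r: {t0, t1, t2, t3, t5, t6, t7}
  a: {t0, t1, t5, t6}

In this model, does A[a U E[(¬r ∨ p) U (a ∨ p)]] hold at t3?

Sat(¬r) = {t4}
Sat(¬r ∨ p) = {t0, t2, t4, t5, t6}
Sat(a ∨ p) = {t0, t1, t2, t4, t5, t6}
E[(¬r ∨ p) U (a ∨ p)]: least fixpoint, start Z0 = Sat((a ∨ p)) = {t0, t1, t2, t4, t5, t6}, add states in Sat(¬r ∨ p) with some successor in Z. Already a fixed point.
Sat(E[(¬r ∨ p) U (a ∨ p)]) = {t0, t1, t2, t4, t5, t6}
A[a U E[(¬r ∨ p) U (a ∨ p)]]: least fixpoint, start Z0 = Sat(E[(¬r ∨ p) U (a ∨ p)]) = {t0, t1, t2, t4, t5, t6}, add states in Sat(a) with every successor in Z. Already a fixed point.
Sat(A[a U E[(¬r ∨ p) U (a ∨ p)]]) = {t0, t1, t2, t4, t5, t6}
t3 ∉ Sat(A[a U E[(¬r ∨ p) U (a ∨ p)]]) = {t0, t1, t2, t4, t5, t6}, so the formula does not hold at t3.

No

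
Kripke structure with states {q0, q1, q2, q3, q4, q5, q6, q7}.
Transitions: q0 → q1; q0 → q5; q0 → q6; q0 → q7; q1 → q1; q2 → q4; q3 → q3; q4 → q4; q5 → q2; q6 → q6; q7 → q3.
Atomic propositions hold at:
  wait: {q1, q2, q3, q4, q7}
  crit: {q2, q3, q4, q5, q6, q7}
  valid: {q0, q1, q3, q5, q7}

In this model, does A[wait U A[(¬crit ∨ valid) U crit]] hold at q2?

Yes

Sat(¬crit) = {q0, q1}
Sat(¬crit ∨ valid) = {q0, q1, q3, q5, q7}
A[(¬crit ∨ valid) U crit]: least fixpoint, start Z0 = Sat(crit) = {q2, q3, q4, q5, q6, q7}, add states in Sat(¬crit ∨ valid) with every successor in Z. Already a fixed point.
Sat(A[(¬crit ∨ valid) U crit]) = {q2, q3, q4, q5, q6, q7}
A[wait U A[(¬crit ∨ valid) U crit]]: least fixpoint, start Z0 = Sat(A[(¬crit ∨ valid) U crit]) = {q2, q3, q4, q5, q6, q7}, add states in Sat(wait) with every successor in Z. Already a fixed point.
Sat(A[wait U A[(¬crit ∨ valid) U crit]]) = {q2, q3, q4, q5, q6, q7}
q2 ∈ Sat(A[wait U A[(¬crit ∨ valid) U crit]]) = {q2, q3, q4, q5, q6, q7}, so the formula holds at q2.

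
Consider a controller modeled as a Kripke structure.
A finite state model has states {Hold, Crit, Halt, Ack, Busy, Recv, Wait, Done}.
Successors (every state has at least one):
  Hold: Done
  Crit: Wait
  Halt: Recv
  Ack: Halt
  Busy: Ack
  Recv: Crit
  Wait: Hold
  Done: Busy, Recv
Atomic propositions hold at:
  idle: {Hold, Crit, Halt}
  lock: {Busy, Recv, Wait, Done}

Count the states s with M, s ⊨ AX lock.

4

Sat(AX lock) = {s : every successor in {Busy, Recv, Wait, Done}} = {Hold, Crit, Halt, Done}
|Sat(AX lock)| = |{Hold, Crit, Halt, Done}| = 4.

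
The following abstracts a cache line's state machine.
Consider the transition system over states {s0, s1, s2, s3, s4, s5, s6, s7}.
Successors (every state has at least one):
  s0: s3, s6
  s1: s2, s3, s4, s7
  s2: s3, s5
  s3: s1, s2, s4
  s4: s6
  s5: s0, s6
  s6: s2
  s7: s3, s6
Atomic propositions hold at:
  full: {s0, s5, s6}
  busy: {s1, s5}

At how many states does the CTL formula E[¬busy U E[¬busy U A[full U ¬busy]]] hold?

Sat(¬busy) = {s0, s2, s3, s4, s6, s7}
A[full U ¬busy]: least fixpoint, start Z0 = Sat(¬busy) = {s0, s2, s3, s4, s6, s7}, add states in Sat(full) with every successor in Z. Z1 = {s0, s2, s3, s4, s5, s6, s7}; fixed.
Sat(A[full U ¬busy]) = {s0, s2, s3, s4, s5, s6, s7}
E[¬busy U A[full U ¬busy]]: least fixpoint, start Z0 = Sat(A[full U ¬busy]) = {s0, s2, s3, s4, s5, s6, s7}, add states in Sat(¬busy) with some successor in Z. Already a fixed point.
Sat(E[¬busy U A[full U ¬busy]]) = {s0, s2, s3, s4, s5, s6, s7}
E[¬busy U E[¬busy U A[full U ¬busy]]]: least fixpoint, start Z0 = Sat(E[¬busy U A[full U ¬busy]]) = {s0, s2, s3, s4, s5, s6, s7}, add states in Sat(¬busy) with some successor in Z. Already a fixed point.
Sat(E[¬busy U E[¬busy U A[full U ¬busy]]]) = {s0, s2, s3, s4, s5, s6, s7}
|Sat(E[¬busy U E[¬busy U A[full U ¬busy]]])| = |{s0, s2, s3, s4, s5, s6, s7}| = 7.

7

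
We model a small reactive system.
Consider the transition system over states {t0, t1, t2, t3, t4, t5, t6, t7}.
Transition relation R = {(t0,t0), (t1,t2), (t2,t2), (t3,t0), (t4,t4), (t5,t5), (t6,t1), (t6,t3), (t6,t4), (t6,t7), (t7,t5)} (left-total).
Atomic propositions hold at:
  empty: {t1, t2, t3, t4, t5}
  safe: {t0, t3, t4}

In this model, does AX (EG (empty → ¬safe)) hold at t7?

Sat(¬safe) = {t1, t2, t5, t6, t7}
Sat(empty → ¬safe) = {t0, t1, t2, t5, t6, t7}
EG (empty → ¬safe): greatest fixpoint, start Z0 = {t0, t1, t2, t5, t6, t7}, keep only states in Sat with some successor in Z. Already a fixed point.
Sat(EG (empty → ¬safe)) = {t0, t1, t2, t5, t6, t7}
Sat(AX (EG (empty → ¬safe))) = {s : every successor in {t0, t1, t2, t5, t6, t7}} = {t0, t1, t2, t3, t5, t7}
t7 ∈ Sat(AX (EG (empty → ¬safe))) = {t0, t1, t2, t3, t5, t7}, so the formula holds at t7.

Yes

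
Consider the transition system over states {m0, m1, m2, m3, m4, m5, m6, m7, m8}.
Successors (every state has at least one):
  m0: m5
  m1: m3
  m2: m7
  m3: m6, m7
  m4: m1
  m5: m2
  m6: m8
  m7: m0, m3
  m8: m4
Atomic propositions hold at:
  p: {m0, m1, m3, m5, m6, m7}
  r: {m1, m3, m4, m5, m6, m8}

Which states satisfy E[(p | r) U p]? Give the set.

Sat(p | r) = {m0, m1, m3, m4, m5, m6, m7, m8}
E[(p | r) U p]: least fixpoint, start Z0 = Sat(p) = {m0, m1, m3, m5, m6, m7}, add states in Sat(p | r) with some successor in Z. Z1 = {m0, m1, m3, m4, m5, m6, m7}; Z2 = {m0, m1, m3, m4, m5, m6, m7, m8}; fixed.
Sat(E[(p | r) U p]) = {m0, m1, m3, m4, m5, m6, m7, m8}

{m0, m1, m3, m4, m5, m6, m7, m8}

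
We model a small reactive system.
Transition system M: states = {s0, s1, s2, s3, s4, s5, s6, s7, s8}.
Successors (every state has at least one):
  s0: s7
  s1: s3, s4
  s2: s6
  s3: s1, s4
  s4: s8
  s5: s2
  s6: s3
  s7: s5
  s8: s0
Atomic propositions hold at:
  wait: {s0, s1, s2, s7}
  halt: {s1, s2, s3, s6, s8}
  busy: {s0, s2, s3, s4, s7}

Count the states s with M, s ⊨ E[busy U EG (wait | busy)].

Sat(wait | busy) = {s0, s1, s2, s3, s4, s7}
EG (wait | busy): greatest fixpoint, start Z0 = {s0, s1, s2, s3, s4, s7}, keep only states in Sat with some successor in Z. Z1 = {s0, s1, s3}; Z2 = {s1, s3}; fixed.
Sat(EG (wait | busy)) = {s1, s3}
E[busy U EG (wait | busy)]: least fixpoint, start Z0 = Sat(EG (wait | busy)) = {s1, s3}, add states in Sat(busy) with some successor in Z. Already a fixed point.
Sat(E[busy U EG (wait | busy)]) = {s1, s3}
|Sat(E[busy U EG (wait | busy)])| = |{s1, s3}| = 2.

2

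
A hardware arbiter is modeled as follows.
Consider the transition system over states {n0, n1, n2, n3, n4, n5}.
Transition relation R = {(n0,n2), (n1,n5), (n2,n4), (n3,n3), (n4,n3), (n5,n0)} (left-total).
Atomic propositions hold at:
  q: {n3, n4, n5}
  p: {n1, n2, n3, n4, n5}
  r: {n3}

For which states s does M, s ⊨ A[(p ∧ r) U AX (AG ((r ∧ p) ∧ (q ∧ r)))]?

{n3, n4}

Sat(p ∧ r) = {n3}
Sat(r ∧ p) = {n3}
Sat(q ∧ r) = {n3}
Sat((r ∧ p) ∧ (q ∧ r)) = {n3}
AG ((r ∧ p) ∧ (q ∧ r)): greatest fixpoint, start Z0 = {n3}, keep only states in Sat with every successor in Z. Already a fixed point.
Sat(AG ((r ∧ p) ∧ (q ∧ r))) = {n3}
Sat(AX (AG ((r ∧ p) ∧ (q ∧ r)))) = {s : every successor in {n3}} = {n3, n4}
A[(p ∧ r) U AX (AG ((r ∧ p) ∧ (q ∧ r)))]: least fixpoint, start Z0 = Sat(AX (AG ((r ∧ p) ∧ (q ∧ r)))) = {n3, n4}, add states in Sat(p ∧ r) with every successor in Z. Already a fixed point.
Sat(A[(p ∧ r) U AX (AG ((r ∧ p) ∧ (q ∧ r)))]) = {n3, n4}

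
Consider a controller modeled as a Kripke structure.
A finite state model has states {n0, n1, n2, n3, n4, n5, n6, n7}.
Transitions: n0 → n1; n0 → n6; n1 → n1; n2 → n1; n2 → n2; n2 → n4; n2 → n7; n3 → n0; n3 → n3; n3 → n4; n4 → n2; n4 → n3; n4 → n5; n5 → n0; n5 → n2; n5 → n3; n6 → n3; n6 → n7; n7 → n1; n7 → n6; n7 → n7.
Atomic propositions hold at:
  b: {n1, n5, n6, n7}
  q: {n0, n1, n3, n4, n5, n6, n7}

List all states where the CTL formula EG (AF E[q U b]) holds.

E[q U b]: least fixpoint, start Z0 = Sat(b) = {n1, n5, n6, n7}, add states in Sat(q) with some successor in Z. Z1 = {n0, n1, n4, n5, n6, n7}; Z2 = {n0, n1, n3, n4, n5, n6, n7}; fixed.
Sat(E[q U b]) = {n0, n1, n3, n4, n5, n6, n7}
AF E[q U b]: least fixpoint, start Z0 = {n0, n1, n3, n4, n5, n6, n7}, add states with every successor in Z. Already a fixed point.
Sat(AF E[q U b]) = {n0, n1, n3, n4, n5, n6, n7}
EG (AF E[q U b]): greatest fixpoint, start Z0 = {n0, n1, n3, n4, n5, n6, n7}, keep only states in Sat with some successor in Z. Already a fixed point.
Sat(EG (AF E[q U b])) = {n0, n1, n3, n4, n5, n6, n7}

{n0, n1, n3, n4, n5, n6, n7}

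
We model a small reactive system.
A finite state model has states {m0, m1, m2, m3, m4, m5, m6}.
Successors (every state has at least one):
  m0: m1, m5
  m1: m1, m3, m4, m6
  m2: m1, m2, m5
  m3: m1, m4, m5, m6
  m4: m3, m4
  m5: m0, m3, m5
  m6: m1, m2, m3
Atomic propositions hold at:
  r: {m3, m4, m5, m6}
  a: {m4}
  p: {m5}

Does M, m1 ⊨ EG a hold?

No

EG a: greatest fixpoint, start Z0 = {m4}, keep only states in Sat with some successor in Z. Already a fixed point.
Sat(EG a) = {m4}
m1 ∉ Sat(EG a) = {m4}, so the formula does not hold at m1.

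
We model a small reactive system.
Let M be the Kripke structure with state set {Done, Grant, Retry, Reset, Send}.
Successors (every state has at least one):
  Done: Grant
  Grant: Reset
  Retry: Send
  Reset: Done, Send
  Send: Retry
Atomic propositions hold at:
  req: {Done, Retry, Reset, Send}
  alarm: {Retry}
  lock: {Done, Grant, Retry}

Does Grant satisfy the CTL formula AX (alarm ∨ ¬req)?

Sat(¬req) = {Grant}
Sat(alarm ∨ ¬req) = {Grant, Retry}
Sat(AX (alarm ∨ ¬req)) = {s : every successor in {Grant, Retry}} = {Done, Send}
Grant ∉ Sat(AX (alarm ∨ ¬req)) = {Done, Send}, so the formula does not hold at Grant.

No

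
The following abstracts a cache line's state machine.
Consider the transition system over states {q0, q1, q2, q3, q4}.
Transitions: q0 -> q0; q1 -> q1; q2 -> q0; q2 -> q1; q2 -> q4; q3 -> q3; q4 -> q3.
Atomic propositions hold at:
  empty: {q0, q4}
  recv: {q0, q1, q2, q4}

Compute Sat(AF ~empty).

Sat(~empty) = {q1, q2, q3}
AF ~empty: least fixpoint, start Z0 = {q1, q2, q3}, add states with every successor in Z. Z1 = {q1, q2, q3, q4}; fixed.
Sat(AF ~empty) = {q1, q2, q3, q4}

{q1, q2, q3, q4}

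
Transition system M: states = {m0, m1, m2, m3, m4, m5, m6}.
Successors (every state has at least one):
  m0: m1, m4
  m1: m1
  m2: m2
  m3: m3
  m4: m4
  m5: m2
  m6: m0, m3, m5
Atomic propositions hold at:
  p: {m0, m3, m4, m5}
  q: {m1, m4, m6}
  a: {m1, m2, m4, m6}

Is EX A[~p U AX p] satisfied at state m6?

Yes

Sat(~p) = {m1, m2, m6}
Sat(AX p) = {s : every successor in {m0, m3, m4, m5}} = {m3, m4, m6}
A[~p U AX p]: least fixpoint, start Z0 = Sat(AX p) = {m3, m4, m6}, add states in Sat(~p) with every successor in Z. Already a fixed point.
Sat(A[~p U AX p]) = {m3, m4, m6}
Sat(EX A[~p U AX p]) = {s : some successor in {m3, m4, m6}} = {m0, m3, m4, m6}
m6 ∈ Sat(EX A[~p U AX p]) = {m0, m3, m4, m6}, so the formula holds at m6.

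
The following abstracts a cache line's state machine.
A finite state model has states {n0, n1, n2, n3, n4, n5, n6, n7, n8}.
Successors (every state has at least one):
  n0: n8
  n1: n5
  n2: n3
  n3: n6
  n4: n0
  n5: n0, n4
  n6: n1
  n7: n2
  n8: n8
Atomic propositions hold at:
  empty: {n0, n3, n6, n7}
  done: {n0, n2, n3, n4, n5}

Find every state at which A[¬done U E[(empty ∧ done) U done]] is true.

{n0, n1, n2, n3, n4, n5, n6, n7}

Sat(¬done) = {n1, n6, n7, n8}
Sat(empty ∧ done) = {n0, n3}
E[(empty ∧ done) U done]: least fixpoint, start Z0 = Sat(done) = {n0, n2, n3, n4, n5}, add states in Sat(empty ∧ done) with some successor in Z. Already a fixed point.
Sat(E[(empty ∧ done) U done]) = {n0, n2, n3, n4, n5}
A[¬done U E[(empty ∧ done) U done]]: least fixpoint, start Z0 = Sat(E[(empty ∧ done) U done]) = {n0, n2, n3, n4, n5}, add states in Sat(¬done) with every successor in Z. Z1 = {n0, n1, n2, n3, n4, n5, n7}; Z2 = {n0, n1, n2, n3, n4, n5, n6, n7}; fixed.
Sat(A[¬done U E[(empty ∧ done) U done]]) = {n0, n1, n2, n3, n4, n5, n6, n7}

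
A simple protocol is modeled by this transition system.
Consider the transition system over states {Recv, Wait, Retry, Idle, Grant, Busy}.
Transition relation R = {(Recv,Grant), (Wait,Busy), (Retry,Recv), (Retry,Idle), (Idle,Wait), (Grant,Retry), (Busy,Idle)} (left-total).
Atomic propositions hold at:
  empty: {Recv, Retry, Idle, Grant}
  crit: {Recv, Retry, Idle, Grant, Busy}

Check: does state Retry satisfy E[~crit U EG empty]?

Yes

Sat(~crit) = {Wait}
EG empty: greatest fixpoint, start Z0 = {Recv, Retry, Idle, Grant}, keep only states in Sat with some successor in Z. Z1 = {Recv, Retry, Grant}; fixed.
Sat(EG empty) = {Recv, Retry, Grant}
E[~crit U EG empty]: least fixpoint, start Z0 = Sat(EG empty) = {Recv, Retry, Grant}, add states in Sat(~crit) with some successor in Z. Already a fixed point.
Sat(E[~crit U EG empty]) = {Recv, Retry, Grant}
Retry ∈ Sat(E[~crit U EG empty]) = {Recv, Retry, Grant}, so the formula holds at Retry.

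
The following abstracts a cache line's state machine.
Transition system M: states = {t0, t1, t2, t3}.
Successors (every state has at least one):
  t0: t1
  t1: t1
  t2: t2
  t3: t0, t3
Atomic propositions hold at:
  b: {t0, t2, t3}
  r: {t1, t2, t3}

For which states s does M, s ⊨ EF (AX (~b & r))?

Sat(~b) = {t1}
Sat(~b & r) = {t1}
Sat(AX (~b & r)) = {s : every successor in {t1}} = {t0, t1}
EF (AX (~b & r)): least fixpoint, start Z0 = {t0, t1}, add states with some successor in Z. Z1 = {t0, t1, t3}; fixed.
Sat(EF (AX (~b & r))) = {t0, t1, t3}

{t0, t1, t3}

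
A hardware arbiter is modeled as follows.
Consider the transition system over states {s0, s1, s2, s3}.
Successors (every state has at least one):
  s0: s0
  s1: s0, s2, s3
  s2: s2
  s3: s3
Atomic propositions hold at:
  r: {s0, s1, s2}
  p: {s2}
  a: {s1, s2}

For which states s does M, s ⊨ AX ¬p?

{s0, s3}

Sat(¬p) = {s0, s1, s3}
Sat(AX ¬p) = {s : every successor in {s0, s1, s3}} = {s0, s3}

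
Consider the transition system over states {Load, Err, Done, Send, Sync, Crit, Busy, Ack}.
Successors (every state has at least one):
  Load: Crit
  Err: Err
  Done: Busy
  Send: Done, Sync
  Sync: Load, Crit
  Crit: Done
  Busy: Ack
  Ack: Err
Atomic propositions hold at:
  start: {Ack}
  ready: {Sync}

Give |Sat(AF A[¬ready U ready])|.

1

Sat(¬ready) = {Load, Err, Done, Send, Crit, Busy, Ack}
A[¬ready U ready]: least fixpoint, start Z0 = Sat(ready) = {Sync}, add states in Sat(¬ready) with every successor in Z. Already a fixed point.
Sat(A[¬ready U ready]) = {Sync}
AF A[¬ready U ready]: least fixpoint, start Z0 = {Sync}, add states with every successor in Z. Already a fixed point.
Sat(AF A[¬ready U ready]) = {Sync}
|Sat(AF A[¬ready U ready])| = |{Sync}| = 1.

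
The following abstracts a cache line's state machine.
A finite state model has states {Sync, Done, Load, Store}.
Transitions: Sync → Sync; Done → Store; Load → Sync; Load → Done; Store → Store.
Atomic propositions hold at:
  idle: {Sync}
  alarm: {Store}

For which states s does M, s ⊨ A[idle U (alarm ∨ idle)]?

{Sync, Store}

Sat(alarm ∨ idle) = {Sync, Store}
A[idle U (alarm ∨ idle)]: least fixpoint, start Z0 = Sat((alarm ∨ idle)) = {Sync, Store}, add states in Sat(idle) with every successor in Z. Already a fixed point.
Sat(A[idle U (alarm ∨ idle)]) = {Sync, Store}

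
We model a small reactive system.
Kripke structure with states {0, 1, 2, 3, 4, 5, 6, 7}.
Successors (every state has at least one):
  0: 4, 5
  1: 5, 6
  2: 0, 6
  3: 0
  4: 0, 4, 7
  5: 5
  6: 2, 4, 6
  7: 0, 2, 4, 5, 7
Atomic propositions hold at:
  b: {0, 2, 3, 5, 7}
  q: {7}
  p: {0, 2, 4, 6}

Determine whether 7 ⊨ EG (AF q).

Yes

AF q: least fixpoint, start Z0 = {7}, add states with every successor in Z. Already a fixed point.
Sat(AF q) = {7}
EG (AF q): greatest fixpoint, start Z0 = {7}, keep only states in Sat with some successor in Z. Already a fixed point.
Sat(EG (AF q)) = {7}
7 ∈ Sat(EG (AF q)) = {7}, so the formula holds at 7.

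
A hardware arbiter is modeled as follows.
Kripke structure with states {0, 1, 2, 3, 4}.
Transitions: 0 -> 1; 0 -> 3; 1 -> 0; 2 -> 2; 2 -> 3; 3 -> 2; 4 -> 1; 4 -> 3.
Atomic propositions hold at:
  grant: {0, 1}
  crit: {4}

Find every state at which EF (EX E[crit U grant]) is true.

{0, 1, 4}

E[crit U grant]: least fixpoint, start Z0 = Sat(grant) = {0, 1}, add states in Sat(crit) with some successor in Z. Z1 = {0, 1, 4}; fixed.
Sat(E[crit U grant]) = {0, 1, 4}
Sat(EX E[crit U grant]) = {s : some successor in {0, 1, 4}} = {0, 1, 4}
EF (EX E[crit U grant]): least fixpoint, start Z0 = {0, 1, 4}, add states with some successor in Z. Already a fixed point.
Sat(EF (EX E[crit U grant])) = {0, 1, 4}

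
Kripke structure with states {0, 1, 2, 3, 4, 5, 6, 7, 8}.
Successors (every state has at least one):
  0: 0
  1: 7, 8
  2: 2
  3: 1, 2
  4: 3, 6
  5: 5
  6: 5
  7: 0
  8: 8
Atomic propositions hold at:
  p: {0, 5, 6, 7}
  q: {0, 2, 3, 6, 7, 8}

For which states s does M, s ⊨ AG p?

{0, 5, 6, 7}

AG p: greatest fixpoint, start Z0 = {0, 5, 6, 7}, keep only states in Sat with every successor in Z. Already a fixed point.
Sat(AG p) = {0, 5, 6, 7}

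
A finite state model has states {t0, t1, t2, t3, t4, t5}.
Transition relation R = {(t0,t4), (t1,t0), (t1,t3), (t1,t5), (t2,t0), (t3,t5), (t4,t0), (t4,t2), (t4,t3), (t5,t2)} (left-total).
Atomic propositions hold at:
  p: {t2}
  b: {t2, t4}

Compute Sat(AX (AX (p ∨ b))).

Sat(p ∨ b) = {t2, t4}
Sat(AX (p ∨ b)) = {s : every successor in {t2, t4}} = {t0, t5}
Sat(AX (AX (p ∨ b))) = {s : every successor in {t0, t5}} = {t2, t3}

{t2, t3}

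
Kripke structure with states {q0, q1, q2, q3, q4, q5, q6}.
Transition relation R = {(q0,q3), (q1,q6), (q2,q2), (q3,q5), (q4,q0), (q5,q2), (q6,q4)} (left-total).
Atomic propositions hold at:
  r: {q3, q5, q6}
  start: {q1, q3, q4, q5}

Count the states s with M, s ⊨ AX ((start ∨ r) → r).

Sat(start ∨ r) = {q1, q3, q4, q5, q6}
Sat((start ∨ r) → r) = {q0, q2, q3, q5, q6}
Sat(AX ((start ∨ r) → r)) = {s : every successor in {q0, q2, q3, q5, q6}} = {q0, q1, q2, q3, q4, q5}
|Sat(AX ((start ∨ r) → r))| = |{q0, q1, q2, q3, q4, q5}| = 6.

6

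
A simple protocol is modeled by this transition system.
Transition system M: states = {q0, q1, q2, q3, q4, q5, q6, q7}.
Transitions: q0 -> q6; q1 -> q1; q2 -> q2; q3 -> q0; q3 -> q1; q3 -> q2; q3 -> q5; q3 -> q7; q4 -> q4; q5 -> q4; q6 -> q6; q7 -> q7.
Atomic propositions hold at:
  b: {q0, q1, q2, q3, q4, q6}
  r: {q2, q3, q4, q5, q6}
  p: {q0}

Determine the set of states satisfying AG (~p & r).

Sat(~p) = {q1, q2, q3, q4, q5, q6, q7}
Sat(~p & r) = {q2, q3, q4, q5, q6}
AG (~p & r): greatest fixpoint, start Z0 = {q2, q3, q4, q5, q6}, keep only states in Sat with every successor in Z. Z1 = {q2, q4, q5, q6}; fixed.
Sat(AG (~p & r)) = {q2, q4, q5, q6}

{q2, q4, q5, q6}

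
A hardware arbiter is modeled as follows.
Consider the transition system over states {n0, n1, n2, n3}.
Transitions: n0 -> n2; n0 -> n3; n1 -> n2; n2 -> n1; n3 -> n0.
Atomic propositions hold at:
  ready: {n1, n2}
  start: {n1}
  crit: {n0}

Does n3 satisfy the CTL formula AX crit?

Yes

Sat(AX crit) = {s : every successor in {n0}} = {n3}
n3 ∈ Sat(AX crit) = {n3}, so the formula holds at n3.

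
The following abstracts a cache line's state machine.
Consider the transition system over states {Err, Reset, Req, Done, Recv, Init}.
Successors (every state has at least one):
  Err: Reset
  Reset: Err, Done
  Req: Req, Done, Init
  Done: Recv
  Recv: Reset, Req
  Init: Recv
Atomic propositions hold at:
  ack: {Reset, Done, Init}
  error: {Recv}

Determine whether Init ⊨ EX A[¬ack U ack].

No

Sat(¬ack) = {Err, Req, Recv}
A[¬ack U ack]: least fixpoint, start Z0 = Sat(ack) = {Reset, Done, Init}, add states in Sat(¬ack) with every successor in Z. Z1 = {Err, Reset, Done, Init}; fixed.
Sat(A[¬ack U ack]) = {Err, Reset, Done, Init}
Sat(EX A[¬ack U ack]) = {s : some successor in {Err, Reset, Done, Init}} = {Err, Reset, Req, Recv}
Init ∉ Sat(EX A[¬ack U ack]) = {Err, Reset, Req, Recv}, so the formula does not hold at Init.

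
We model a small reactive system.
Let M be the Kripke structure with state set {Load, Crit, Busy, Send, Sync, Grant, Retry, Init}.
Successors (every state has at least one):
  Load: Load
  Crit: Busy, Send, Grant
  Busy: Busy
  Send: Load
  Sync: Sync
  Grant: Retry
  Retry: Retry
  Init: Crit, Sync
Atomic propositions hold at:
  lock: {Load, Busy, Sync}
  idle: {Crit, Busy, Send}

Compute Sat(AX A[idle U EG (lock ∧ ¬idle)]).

Sat(¬idle) = {Load, Sync, Grant, Retry, Init}
Sat(lock ∧ ¬idle) = {Load, Sync}
EG (lock ∧ ¬idle): greatest fixpoint, start Z0 = {Load, Sync}, keep only states in Sat with some successor in Z. Already a fixed point.
Sat(EG (lock ∧ ¬idle)) = {Load, Sync}
A[idle U EG (lock ∧ ¬idle)]: least fixpoint, start Z0 = Sat(EG (lock ∧ ¬idle)) = {Load, Sync}, add states in Sat(idle) with every successor in Z. Z1 = {Load, Send, Sync}; fixed.
Sat(A[idle U EG (lock ∧ ¬idle)]) = {Load, Send, Sync}
Sat(AX A[idle U EG (lock ∧ ¬idle)]) = {s : every successor in {Load, Send, Sync}} = {Load, Send, Sync}

{Load, Send, Sync}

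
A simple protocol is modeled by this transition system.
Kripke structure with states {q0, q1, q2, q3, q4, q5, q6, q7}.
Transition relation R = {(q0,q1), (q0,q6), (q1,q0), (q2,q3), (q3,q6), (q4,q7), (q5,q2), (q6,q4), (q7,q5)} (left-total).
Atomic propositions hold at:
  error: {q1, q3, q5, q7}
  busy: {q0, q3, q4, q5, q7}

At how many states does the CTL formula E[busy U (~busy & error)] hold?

2

Sat(~busy) = {q1, q2, q6}
Sat(~busy & error) = {q1}
E[busy U (~busy & error)]: least fixpoint, start Z0 = Sat((~busy & error)) = {q1}, add states in Sat(busy) with some successor in Z. Z1 = {q0, q1}; fixed.
Sat(E[busy U (~busy & error)]) = {q0, q1}
|Sat(E[busy U (~busy & error)])| = |{q0, q1}| = 2.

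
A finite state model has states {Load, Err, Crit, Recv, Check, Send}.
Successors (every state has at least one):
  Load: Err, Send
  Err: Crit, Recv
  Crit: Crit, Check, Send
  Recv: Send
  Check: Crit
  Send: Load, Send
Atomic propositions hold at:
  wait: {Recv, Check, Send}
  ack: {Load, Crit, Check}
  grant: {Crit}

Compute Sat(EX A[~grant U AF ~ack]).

Sat(~grant) = {Load, Err, Recv, Check, Send}
Sat(~ack) = {Err, Recv, Send}
AF ~ack: least fixpoint, start Z0 = {Err, Recv, Send}, add states with every successor in Z. Z1 = {Load, Err, Recv, Send}; fixed.
Sat(AF ~ack) = {Load, Err, Recv, Send}
A[~grant U AF ~ack]: least fixpoint, start Z0 = Sat(AF ~ack) = {Load, Err, Recv, Send}, add states in Sat(~grant) with every successor in Z. Already a fixed point.
Sat(A[~grant U AF ~ack]) = {Load, Err, Recv, Send}
Sat(EX A[~grant U AF ~ack]) = {s : some successor in {Load, Err, Recv, Send}} = {Load, Err, Crit, Recv, Send}

{Load, Err, Crit, Recv, Send}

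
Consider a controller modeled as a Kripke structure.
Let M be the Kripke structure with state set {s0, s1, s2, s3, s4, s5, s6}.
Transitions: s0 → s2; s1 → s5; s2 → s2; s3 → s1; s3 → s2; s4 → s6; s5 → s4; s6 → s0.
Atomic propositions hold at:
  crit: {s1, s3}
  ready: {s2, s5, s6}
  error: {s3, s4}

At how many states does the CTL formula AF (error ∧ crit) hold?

Sat(error ∧ crit) = {s3}
AF (error ∧ crit): least fixpoint, start Z0 = {s3}, add states with every successor in Z. Already a fixed point.
Sat(AF (error ∧ crit)) = {s3}
|Sat(AF (error ∧ crit))| = |{s3}| = 1.

1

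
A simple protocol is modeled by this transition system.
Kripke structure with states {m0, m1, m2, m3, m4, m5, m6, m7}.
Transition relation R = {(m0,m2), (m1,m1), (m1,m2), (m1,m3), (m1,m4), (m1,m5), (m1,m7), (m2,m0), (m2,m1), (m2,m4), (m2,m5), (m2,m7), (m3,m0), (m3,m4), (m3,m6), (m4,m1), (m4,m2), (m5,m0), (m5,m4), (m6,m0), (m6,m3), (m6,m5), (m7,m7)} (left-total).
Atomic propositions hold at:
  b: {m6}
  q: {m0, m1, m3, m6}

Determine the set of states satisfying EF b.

{m0, m1, m2, m3, m4, m5, m6}

EF b: least fixpoint, start Z0 = {m6}, add states with some successor in Z. Z1 = {m3, m6}; Z2 = {m1, m3, m6}; Z3 = {m1, m2, m3, m4, m6}; Z4 = {m0, m1, m2, m3, m4, m5, m6}; fixed.
Sat(EF b) = {m0, m1, m2, m3, m4, m5, m6}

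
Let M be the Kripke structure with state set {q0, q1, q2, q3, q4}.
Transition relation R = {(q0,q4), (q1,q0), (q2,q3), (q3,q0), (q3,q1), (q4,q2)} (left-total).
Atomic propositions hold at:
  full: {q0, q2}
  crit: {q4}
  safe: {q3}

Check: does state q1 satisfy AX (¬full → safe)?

Sat(¬full) = {q1, q3, q4}
Sat(¬full → safe) = {q0, q2, q3}
Sat(AX (¬full → safe)) = {s : every successor in {q0, q2, q3}} = {q1, q2, q4}
q1 ∈ Sat(AX (¬full → safe)) = {q1, q2, q4}, so the formula holds at q1.

Yes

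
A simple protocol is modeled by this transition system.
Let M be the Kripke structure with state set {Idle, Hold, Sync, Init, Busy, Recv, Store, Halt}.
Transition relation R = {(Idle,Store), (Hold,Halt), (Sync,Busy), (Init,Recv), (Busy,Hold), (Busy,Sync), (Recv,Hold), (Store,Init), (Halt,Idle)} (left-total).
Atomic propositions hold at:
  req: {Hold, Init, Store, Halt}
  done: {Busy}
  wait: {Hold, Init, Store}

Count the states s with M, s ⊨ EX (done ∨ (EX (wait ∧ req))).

4

Sat(wait ∧ req) = {Hold, Init, Store}
Sat(EX (wait ∧ req)) = {s : some successor in {Hold, Init, Store}} = {Idle, Busy, Recv, Store}
Sat(done ∨ (EX (wait ∧ req))) = {Idle, Busy, Recv, Store}
Sat(EX (done ∨ (EX (wait ∧ req)))) = {s : some successor in {Idle, Busy, Recv, Store}} = {Idle, Sync, Init, Halt}
|Sat(EX (done ∨ (EX (wait ∧ req))))| = |{Idle, Sync, Init, Halt}| = 4.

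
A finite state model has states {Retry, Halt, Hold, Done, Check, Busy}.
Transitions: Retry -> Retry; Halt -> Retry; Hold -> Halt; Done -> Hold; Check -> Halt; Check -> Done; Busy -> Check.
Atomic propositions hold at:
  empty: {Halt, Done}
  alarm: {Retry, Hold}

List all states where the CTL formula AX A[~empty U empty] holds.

{Hold, Done, Check, Busy}

Sat(~empty) = {Retry, Hold, Check, Busy}
A[~empty U empty]: least fixpoint, start Z0 = Sat(empty) = {Halt, Done}, add states in Sat(~empty) with every successor in Z. Z1 = {Halt, Hold, Done, Check}; Z2 = {Halt, Hold, Done, Check, Busy}; fixed.
Sat(A[~empty U empty]) = {Halt, Hold, Done, Check, Busy}
Sat(AX A[~empty U empty]) = {s : every successor in {Halt, Hold, Done, Check, Busy}} = {Hold, Done, Check, Busy}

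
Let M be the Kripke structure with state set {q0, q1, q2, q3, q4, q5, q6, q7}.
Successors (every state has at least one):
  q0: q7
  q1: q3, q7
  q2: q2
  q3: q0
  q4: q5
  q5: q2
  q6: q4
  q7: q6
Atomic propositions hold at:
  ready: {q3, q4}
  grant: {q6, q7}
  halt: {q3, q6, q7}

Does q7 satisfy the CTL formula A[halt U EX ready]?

Yes

Sat(EX ready) = {s : some successor in {q3, q4}} = {q1, q6}
A[halt U EX ready]: least fixpoint, start Z0 = Sat(EX ready) = {q1, q6}, add states in Sat(halt) with every successor in Z. Z1 = {q1, q6, q7}; fixed.
Sat(A[halt U EX ready]) = {q1, q6, q7}
q7 ∈ Sat(A[halt U EX ready]) = {q1, q6, q7}, so the formula holds at q7.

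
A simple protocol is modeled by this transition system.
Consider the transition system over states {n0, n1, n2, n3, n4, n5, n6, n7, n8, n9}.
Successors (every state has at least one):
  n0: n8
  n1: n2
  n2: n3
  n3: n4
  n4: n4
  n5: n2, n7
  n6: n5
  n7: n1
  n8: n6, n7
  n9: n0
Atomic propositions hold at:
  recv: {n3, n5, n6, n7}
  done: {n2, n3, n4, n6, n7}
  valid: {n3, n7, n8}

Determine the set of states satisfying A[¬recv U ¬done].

{n0, n1, n5, n8, n9}

Sat(¬recv) = {n0, n1, n2, n4, n8, n9}
Sat(¬done) = {n0, n1, n5, n8, n9}
A[¬recv U ¬done]: least fixpoint, start Z0 = Sat(¬done) = {n0, n1, n5, n8, n9}, add states in Sat(¬recv) with every successor in Z. Already a fixed point.
Sat(A[¬recv U ¬done]) = {n0, n1, n5, n8, n9}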